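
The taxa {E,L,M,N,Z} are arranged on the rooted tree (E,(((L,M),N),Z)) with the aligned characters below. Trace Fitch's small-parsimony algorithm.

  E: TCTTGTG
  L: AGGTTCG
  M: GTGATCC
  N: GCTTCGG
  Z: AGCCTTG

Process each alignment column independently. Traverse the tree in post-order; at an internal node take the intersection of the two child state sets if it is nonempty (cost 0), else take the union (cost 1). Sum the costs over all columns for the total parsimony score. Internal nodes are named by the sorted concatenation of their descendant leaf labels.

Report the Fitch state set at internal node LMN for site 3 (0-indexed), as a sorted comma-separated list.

T

[col 0] LM: children L:{A}, M:{G} ∪→ {A,G}; cost 1
[col 0] LMN: children LM:{A,G}, N:{G} ∩→ {G}; cost 0
[col 0] LMNZ: children LMN:{G}, Z:{A} ∪→ {A,G}; cost 1
[col 0] ELMNZ: children E:{T}, LMNZ:{A,G} ∪→ {A,G,T}; cost 1
[col 1] LM: children L:{G}, M:{T} ∪→ {G,T}; cost 1
[col 1] LMN: children LM:{G,T}, N:{C} ∪→ {C,G,T}; cost 1
[col 1] LMNZ: children LMN:{C,G,T}, Z:{G} ∩→ {G}; cost 0
[col 1] ELMNZ: children E:{C}, LMNZ:{G} ∪→ {C,G}; cost 1
[col 2] LM: children L:{G}, M:{G} ∩→ {G}; cost 0
[col 2] LMN: children LM:{G}, N:{T} ∪→ {G,T}; cost 1
[col 2] LMNZ: children LMN:{G,T}, Z:{C} ∪→ {C,G,T}; cost 1
[col 2] ELMNZ: children E:{T}, LMNZ:{C,G,T} ∩→ {T}; cost 0
[col 3] LM: children L:{T}, M:{A} ∪→ {A,T}; cost 1
[col 3] LMN: children LM:{A,T}, N:{T} ∩→ {T}; cost 0
[col 3] LMNZ: children LMN:{T}, Z:{C} ∪→ {C,T}; cost 1
[col 3] ELMNZ: children E:{T}, LMNZ:{C,T} ∩→ {T}; cost 0
[col 4] LM: children L:{T}, M:{T} ∩→ {T}; cost 0
[col 4] LMN: children LM:{T}, N:{C} ∪→ {C,T}; cost 1
[col 4] LMNZ: children LMN:{C,T}, Z:{T} ∩→ {T}; cost 0
[col 4] ELMNZ: children E:{G}, LMNZ:{T} ∪→ {G,T}; cost 1
[col 5] LM: children L:{C}, M:{C} ∩→ {C}; cost 0
[col 5] LMN: children LM:{C}, N:{G} ∪→ {C,G}; cost 1
[col 5] LMNZ: children LMN:{C,G}, Z:{T} ∪→ {C,G,T}; cost 1
[col 5] ELMNZ: children E:{T}, LMNZ:{C,G,T} ∩→ {T}; cost 0
[col 6] LM: children L:{G}, M:{C} ∪→ {C,G}; cost 1
[col 6] LMN: children LM:{C,G}, N:{G} ∩→ {G}; cost 0
[col 6] LMNZ: children LMN:{G}, Z:{G} ∩→ {G}; cost 0
[col 6] ELMNZ: children E:{G}, LMNZ:{G} ∩→ {G}; cost 0
per-site changes: [3, 3, 2, 2, 2, 2, 1]; total = 15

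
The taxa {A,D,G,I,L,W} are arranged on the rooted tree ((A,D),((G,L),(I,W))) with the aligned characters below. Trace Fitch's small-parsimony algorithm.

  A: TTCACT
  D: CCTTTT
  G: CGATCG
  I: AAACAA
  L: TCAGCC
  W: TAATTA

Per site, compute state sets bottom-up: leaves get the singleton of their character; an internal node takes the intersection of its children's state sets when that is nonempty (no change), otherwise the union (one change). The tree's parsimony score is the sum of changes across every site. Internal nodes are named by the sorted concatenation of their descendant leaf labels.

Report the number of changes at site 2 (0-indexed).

[col 0] AD: children A:{T}, D:{C} ∪→ {C,T}; cost 1
[col 0] GL: children G:{C}, L:{T} ∪→ {C,T}; cost 1
[col 0] IW: children I:{A}, W:{T} ∪→ {A,T}; cost 1
[col 0] GILW: children GL:{C,T}, IW:{A,T} ∩→ {T}; cost 0
[col 0] ADGILW: children AD:{C,T}, GILW:{T} ∩→ {T}; cost 0
[col 1] AD: children A:{T}, D:{C} ∪→ {C,T}; cost 1
[col 1] GL: children G:{G}, L:{C} ∪→ {C,G}; cost 1
[col 1] IW: children I:{A}, W:{A} ∩→ {A}; cost 0
[col 1] GILW: children GL:{C,G}, IW:{A} ∪→ {A,C,G}; cost 1
[col 1] ADGILW: children AD:{C,T}, GILW:{A,C,G} ∩→ {C}; cost 0
[col 2] AD: children A:{C}, D:{T} ∪→ {C,T}; cost 1
[col 2] GL: children G:{A}, L:{A} ∩→ {A}; cost 0
[col 2] IW: children I:{A}, W:{A} ∩→ {A}; cost 0
[col 2] GILW: children GL:{A}, IW:{A} ∩→ {A}; cost 0
[col 2] ADGILW: children AD:{C,T}, GILW:{A} ∪→ {A,C,T}; cost 1
[col 3] AD: children A:{A}, D:{T} ∪→ {A,T}; cost 1
[col 3] GL: children G:{T}, L:{G} ∪→ {G,T}; cost 1
[col 3] IW: children I:{C}, W:{T} ∪→ {C,T}; cost 1
[col 3] GILW: children GL:{G,T}, IW:{C,T} ∩→ {T}; cost 0
[col 3] ADGILW: children AD:{A,T}, GILW:{T} ∩→ {T}; cost 0
[col 4] AD: children A:{C}, D:{T} ∪→ {C,T}; cost 1
[col 4] GL: children G:{C}, L:{C} ∩→ {C}; cost 0
[col 4] IW: children I:{A}, W:{T} ∪→ {A,T}; cost 1
[col 4] GILW: children GL:{C}, IW:{A,T} ∪→ {A,C,T}; cost 1
[col 4] ADGILW: children AD:{C,T}, GILW:{A,C,T} ∩→ {C,T}; cost 0
[col 5] AD: children A:{T}, D:{T} ∩→ {T}; cost 0
[col 5] GL: children G:{G}, L:{C} ∪→ {C,G}; cost 1
[col 5] IW: children I:{A}, W:{A} ∩→ {A}; cost 0
[col 5] GILW: children GL:{C,G}, IW:{A} ∪→ {A,C,G}; cost 1
[col 5] ADGILW: children AD:{T}, GILW:{A,C,G} ∪→ {A,C,G,T}; cost 1
per-site changes: [3, 3, 2, 3, 3, 3]; total = 17

2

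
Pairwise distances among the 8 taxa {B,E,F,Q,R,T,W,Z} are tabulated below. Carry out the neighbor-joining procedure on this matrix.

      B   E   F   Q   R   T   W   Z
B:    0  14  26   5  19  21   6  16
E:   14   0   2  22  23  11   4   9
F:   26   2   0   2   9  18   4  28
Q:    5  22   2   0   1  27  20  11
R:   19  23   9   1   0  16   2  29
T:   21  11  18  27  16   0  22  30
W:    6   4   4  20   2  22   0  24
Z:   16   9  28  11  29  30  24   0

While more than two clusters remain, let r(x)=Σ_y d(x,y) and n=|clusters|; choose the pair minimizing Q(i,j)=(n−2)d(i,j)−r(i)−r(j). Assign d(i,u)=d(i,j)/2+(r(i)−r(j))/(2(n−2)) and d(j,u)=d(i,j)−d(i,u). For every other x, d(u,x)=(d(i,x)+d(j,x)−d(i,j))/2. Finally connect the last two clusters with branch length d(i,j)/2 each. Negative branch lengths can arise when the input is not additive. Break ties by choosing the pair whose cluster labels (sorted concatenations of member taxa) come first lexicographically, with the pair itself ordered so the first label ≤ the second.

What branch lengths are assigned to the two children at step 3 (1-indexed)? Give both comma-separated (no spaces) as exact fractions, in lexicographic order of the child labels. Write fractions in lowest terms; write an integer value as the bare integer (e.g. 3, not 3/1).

step 1: merge (Q,R) at d=1, Q=-181; branch lengths Q→-5/12, R→17/12; new cluster QR
  updated: d(B,QR)=23/2, d(E,QR)=22, d(F,QR)=5, d(QR,T)=21, d(QR,W)=21/2, d(QR,Z)=39/2
step 2: merge (F,QR) at d=5, Q=-295/2; branch lengths F→37/20, QR→63/20; new cluster FQR
  updated: d(B,FQR)=65/4, d(E,FQR)=19/2, d(FQR,T)=17, d(FQR,W)=19/4, d(FQR,Z)=85/4
step 3: merge (E,Z) at d=9, Q=-447/4; branch lengths E→-67/32, Z→355/32; new cluster EZ
  updated: d(B,EZ)=21/2, d(EZ,FQR)=87/8, d(EZ,T)=16, d(EZ,W)=19/2
step 4: merge (B,W) at d=6, Q=-78; branch lengths B→59/12, W→13/12; new cluster BW
  updated: d(BW,EZ)=7, d(BW,FQR)=15/2, d(BW,T)=37/2
step 5: merge (BW,FQR) at d=15/2, Q=-427/8; branch lengths BW→101/32, FQR→139/32; new cluster BFQRW
  updated: d(BFQRW,EZ)=83/16, d(BFQRW,T)=14
step 6: merge (BFQRW,EZ) at d=83/16, Q=-563/16; branch lengths BFQRW→51/32, EZ→115/32; new cluster BEFQRWZ
  updated: d(BEFQRWZ,T)=397/32
step 7: merge (BEFQRWZ,T) at d=397/32; branch lengths BEFQRWZ→397/64, T→397/64; new cluster BEFQRTWZ
final tree: ((((B:59/12,W:13/12):101/32,(F:37/20,(Q:-5/12,R:17/12):63/20):139/32):51/32,(E:-67/32,Z:355/32):115/32):397/64,T:397/64)
total length: 1475/32

-67/32,355/32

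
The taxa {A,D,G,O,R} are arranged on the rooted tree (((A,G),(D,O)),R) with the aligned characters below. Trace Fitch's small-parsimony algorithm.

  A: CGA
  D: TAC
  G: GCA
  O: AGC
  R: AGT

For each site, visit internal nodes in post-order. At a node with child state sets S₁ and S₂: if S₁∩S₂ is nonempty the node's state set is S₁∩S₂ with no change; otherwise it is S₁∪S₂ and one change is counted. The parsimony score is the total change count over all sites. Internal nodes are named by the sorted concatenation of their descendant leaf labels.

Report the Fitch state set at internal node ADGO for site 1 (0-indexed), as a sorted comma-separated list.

[col 0] AG: children A:{C}, G:{G} ∪→ {C,G}; cost 1
[col 0] DO: children D:{T}, O:{A} ∪→ {A,T}; cost 1
[col 0] ADGO: children AG:{C,G}, DO:{A,T} ∪→ {A,C,G,T}; cost 1
[col 0] ADGOR: children ADGO:{A,C,G,T}, R:{A} ∩→ {A}; cost 0
[col 1] AG: children A:{G}, G:{C} ∪→ {C,G}; cost 1
[col 1] DO: children D:{A}, O:{G} ∪→ {A,G}; cost 1
[col 1] ADGO: children AG:{C,G}, DO:{A,G} ∩→ {G}; cost 0
[col 1] ADGOR: children ADGO:{G}, R:{G} ∩→ {G}; cost 0
[col 2] AG: children A:{A}, G:{A} ∩→ {A}; cost 0
[col 2] DO: children D:{C}, O:{C} ∩→ {C}; cost 0
[col 2] ADGO: children AG:{A}, DO:{C} ∪→ {A,C}; cost 1
[col 2] ADGOR: children ADGO:{A,C}, R:{T} ∪→ {A,C,T}; cost 1
per-site changes: [3, 2, 2]; total = 7

G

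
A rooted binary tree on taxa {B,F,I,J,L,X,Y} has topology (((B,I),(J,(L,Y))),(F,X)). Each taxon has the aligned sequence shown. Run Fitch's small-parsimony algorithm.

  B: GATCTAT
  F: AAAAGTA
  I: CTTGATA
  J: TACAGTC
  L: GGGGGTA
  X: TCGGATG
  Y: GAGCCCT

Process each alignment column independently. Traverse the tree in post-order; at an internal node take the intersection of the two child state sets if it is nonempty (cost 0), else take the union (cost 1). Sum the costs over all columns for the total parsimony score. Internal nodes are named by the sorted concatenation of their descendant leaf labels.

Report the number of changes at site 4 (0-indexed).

site 0, node BI: B={G} ∪ I={C} → {C,G} (+1)
site 0, node LY: L={G} ∩ Y={G} → {G} (+0)
site 0, node JLY: J={T} ∪ LY={G} → {G,T} (+1)
site 0, node BIJLY: BI={C,G} ∩ JLY={G,T} → {G} (+0)
site 0, node FX: F={A} ∪ X={T} → {A,T} (+1)
site 0, node BFIJLXY: BIJLY={G} ∪ FX={A,T} → {A,G,T} (+1)
site 1, node BI: B={A} ∪ I={T} → {A,T} (+1)
site 1, node LY: L={G} ∪ Y={A} → {A,G} (+1)
site 1, node JLY: J={A} ∩ LY={A,G} → {A} (+0)
site 1, node BIJLY: BI={A,T} ∩ JLY={A} → {A} (+0)
site 1, node FX: F={A} ∪ X={C} → {A,C} (+1)
site 1, node BFIJLXY: BIJLY={A} ∩ FX={A,C} → {A} (+0)
site 2, node BI: B={T} ∩ I={T} → {T} (+0)
site 2, node LY: L={G} ∩ Y={G} → {G} (+0)
site 2, node JLY: J={C} ∪ LY={G} → {C,G} (+1)
site 2, node BIJLY: BI={T} ∪ JLY={C,G} → {C,G,T} (+1)
site 2, node FX: F={A} ∪ X={G} → {A,G} (+1)
site 2, node BFIJLXY: BIJLY={C,G,T} ∩ FX={A,G} → {G} (+0)
site 3, node BI: B={C} ∪ I={G} → {C,G} (+1)
site 3, node LY: L={G} ∪ Y={C} → {C,G} (+1)
site 3, node JLY: J={A} ∪ LY={C,G} → {A,C,G} (+1)
site 3, node BIJLY: BI={C,G} ∩ JLY={A,C,G} → {C,G} (+0)
site 3, node FX: F={A} ∪ X={G} → {A,G} (+1)
site 3, node BFIJLXY: BIJLY={C,G} ∩ FX={A,G} → {G} (+0)
site 4, node BI: B={T} ∪ I={A} → {A,T} (+1)
site 4, node LY: L={G} ∪ Y={C} → {C,G} (+1)
site 4, node JLY: J={G} ∩ LY={C,G} → {G} (+0)
site 4, node BIJLY: BI={A,T} ∪ JLY={G} → {A,G,T} (+1)
site 4, node FX: F={G} ∪ X={A} → {A,G} (+1)
site 4, node BFIJLXY: BIJLY={A,G,T} ∩ FX={A,G} → {A,G} (+0)
site 5, node BI: B={A} ∪ I={T} → {A,T} (+1)
site 5, node LY: L={T} ∪ Y={C} → {C,T} (+1)
site 5, node JLY: J={T} ∩ LY={C,T} → {T} (+0)
site 5, node BIJLY: BI={A,T} ∩ JLY={T} → {T} (+0)
site 5, node FX: F={T} ∩ X={T} → {T} (+0)
site 5, node BFIJLXY: BIJLY={T} ∩ FX={T} → {T} (+0)
site 6, node BI: B={T} ∪ I={A} → {A,T} (+1)
site 6, node LY: L={A} ∪ Y={T} → {A,T} (+1)
site 6, node JLY: J={C} ∪ LY={A,T} → {A,C,T} (+1)
site 6, node BIJLY: BI={A,T} ∩ JLY={A,C,T} → {A,T} (+0)
site 6, node FX: F={A} ∪ X={G} → {A,G} (+1)
site 6, node BFIJLXY: BIJLY={A,T} ∩ FX={A,G} → {A} (+0)
per-site changes: [4, 3, 3, 4, 4, 2, 4]; total = 24

4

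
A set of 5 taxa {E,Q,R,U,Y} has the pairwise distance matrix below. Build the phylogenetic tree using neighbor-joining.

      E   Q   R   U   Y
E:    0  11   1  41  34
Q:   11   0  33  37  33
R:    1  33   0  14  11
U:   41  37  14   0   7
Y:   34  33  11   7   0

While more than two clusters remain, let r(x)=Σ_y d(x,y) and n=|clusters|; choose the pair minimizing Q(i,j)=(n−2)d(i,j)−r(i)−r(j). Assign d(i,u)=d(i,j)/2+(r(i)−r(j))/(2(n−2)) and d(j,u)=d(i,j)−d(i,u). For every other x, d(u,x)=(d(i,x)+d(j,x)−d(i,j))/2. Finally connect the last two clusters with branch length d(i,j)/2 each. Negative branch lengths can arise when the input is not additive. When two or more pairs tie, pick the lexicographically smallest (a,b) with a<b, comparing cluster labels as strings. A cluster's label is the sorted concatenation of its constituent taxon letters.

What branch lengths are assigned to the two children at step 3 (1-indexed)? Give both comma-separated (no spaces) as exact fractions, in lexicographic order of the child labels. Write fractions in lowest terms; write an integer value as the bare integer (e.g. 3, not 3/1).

99/8,45/8

1. join E+Q (d=11, Q=-168) ⇒ EQ; edges |E|=1, |Q|=10
  updated: d(EQ,R)=23/2, d(EQ,U)=67/2, d(EQ,Y)=28
2. join EQ+R (d=23/2, Q=-173/2) ⇒ EQR; edges |EQ|=119/8, |R|=-27/8
  updated: d(EQR,U)=18, d(EQR,Y)=55/4
3. join EQR+U (d=18, Q=-155/4) ⇒ EQRU; edges |EQR|=99/8, |U|=45/8
  updated: d(EQRU,Y)=11/8
4. join EQRU+Y (d=11/8) ⇒ EQRUY; edges |EQRU|=11/16, |Y|=11/16
final tree: ((((E:1,Q:10):119/8,R:-27/8):99/8,U:45/8):11/16,Y:11/16)
total length: 335/8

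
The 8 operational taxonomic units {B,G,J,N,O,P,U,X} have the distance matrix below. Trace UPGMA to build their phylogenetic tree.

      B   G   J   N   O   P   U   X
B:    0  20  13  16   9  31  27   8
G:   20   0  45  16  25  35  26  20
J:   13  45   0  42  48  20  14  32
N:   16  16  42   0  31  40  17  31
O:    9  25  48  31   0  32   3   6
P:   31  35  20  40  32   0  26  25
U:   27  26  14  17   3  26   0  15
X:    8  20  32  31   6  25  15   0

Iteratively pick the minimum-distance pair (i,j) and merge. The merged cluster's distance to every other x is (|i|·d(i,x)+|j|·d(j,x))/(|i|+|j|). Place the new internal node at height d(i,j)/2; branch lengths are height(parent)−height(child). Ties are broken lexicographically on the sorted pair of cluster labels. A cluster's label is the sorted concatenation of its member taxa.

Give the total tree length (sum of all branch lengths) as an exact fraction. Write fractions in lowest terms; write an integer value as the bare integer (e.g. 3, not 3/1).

iteration 1: select O,U (d=3); attach at lengths (3/2, 3/2); label the merged cluster OU
  updated: d(B,OU)=18, d(G,OU)=51/2, d(J,OU)=31, d(N,OU)=24, d(OU,P)=29, d(OU,X)=21/2
iteration 2: select B,X (d=8); attach at lengths (4, 4); label the merged cluster BX
  updated: d(BX,G)=20, d(BX,J)=45/2, d(BX,N)=47/2, d(BX,OU)=57/4, d(BX,P)=28
iteration 3: select BX,OU (d=57/4); attach at lengths (25/8, 45/8); label the merged cluster BOUX
  updated: d(BOUX,G)=91/4, d(BOUX,J)=107/4, d(BOUX,N)=95/4, d(BOUX,P)=57/2
iteration 4: select G,N (d=16); attach at lengths (8, 8); label the merged cluster GN
  updated: d(BOUX,GN)=93/4, d(GN,J)=87/2, d(GN,P)=75/2
iteration 5: select J,P (d=20); attach at lengths (10, 10); label the merged cluster JP
  updated: d(BOUX,JP)=221/8, d(GN,JP)=81/2
iteration 6: select BOUX,GN (d=93/4); attach at lengths (9/2, 29/8); label the merged cluster BGNOUX
  updated: d(BGNOUX,JP)=383/12
iteration 7: select BGNOUX,JP (d=383/12); attach at lengths (13/3, 143/24); label the merged cluster BGJNOPUX
final tree: ((((B:4,X:4):25/8,(O:3/2,U:3/2):45/8):9/2,(G:8,N:8):29/8):13/3,(J:10,P:10):143/24)
total length: 445/6

445/6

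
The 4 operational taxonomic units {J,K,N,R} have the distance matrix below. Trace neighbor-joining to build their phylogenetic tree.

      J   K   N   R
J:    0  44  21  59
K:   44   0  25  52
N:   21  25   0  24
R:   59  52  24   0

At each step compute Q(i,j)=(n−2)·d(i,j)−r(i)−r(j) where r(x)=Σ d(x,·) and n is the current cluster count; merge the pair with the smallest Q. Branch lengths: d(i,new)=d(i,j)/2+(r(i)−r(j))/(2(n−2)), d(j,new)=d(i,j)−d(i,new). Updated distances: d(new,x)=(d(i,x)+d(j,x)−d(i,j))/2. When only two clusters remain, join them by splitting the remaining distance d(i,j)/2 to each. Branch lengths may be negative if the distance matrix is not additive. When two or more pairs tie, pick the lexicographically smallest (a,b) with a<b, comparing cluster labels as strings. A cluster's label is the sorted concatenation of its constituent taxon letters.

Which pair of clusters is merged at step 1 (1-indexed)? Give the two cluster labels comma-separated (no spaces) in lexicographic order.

J,K

1. join J+K (d=44, Q=-157) ⇒ JK; edges |J|=91/4, |K|=85/4
  updated: d(JK,N)=1, d(JK,R)=67/2
2. join JK+N (d=1, Q=-117/2) ⇒ JKN; edges |JK|=21/4, |N|=-17/4
  updated: d(JKN,R)=113/4
3. join JKN+R (d=113/4) ⇒ JKNR; edges |JKN|=113/8, |R|=113/8
final tree: (((J:91/4,K:85/4):21/4,N:-17/4):113/8,R:113/8)
total length: 293/4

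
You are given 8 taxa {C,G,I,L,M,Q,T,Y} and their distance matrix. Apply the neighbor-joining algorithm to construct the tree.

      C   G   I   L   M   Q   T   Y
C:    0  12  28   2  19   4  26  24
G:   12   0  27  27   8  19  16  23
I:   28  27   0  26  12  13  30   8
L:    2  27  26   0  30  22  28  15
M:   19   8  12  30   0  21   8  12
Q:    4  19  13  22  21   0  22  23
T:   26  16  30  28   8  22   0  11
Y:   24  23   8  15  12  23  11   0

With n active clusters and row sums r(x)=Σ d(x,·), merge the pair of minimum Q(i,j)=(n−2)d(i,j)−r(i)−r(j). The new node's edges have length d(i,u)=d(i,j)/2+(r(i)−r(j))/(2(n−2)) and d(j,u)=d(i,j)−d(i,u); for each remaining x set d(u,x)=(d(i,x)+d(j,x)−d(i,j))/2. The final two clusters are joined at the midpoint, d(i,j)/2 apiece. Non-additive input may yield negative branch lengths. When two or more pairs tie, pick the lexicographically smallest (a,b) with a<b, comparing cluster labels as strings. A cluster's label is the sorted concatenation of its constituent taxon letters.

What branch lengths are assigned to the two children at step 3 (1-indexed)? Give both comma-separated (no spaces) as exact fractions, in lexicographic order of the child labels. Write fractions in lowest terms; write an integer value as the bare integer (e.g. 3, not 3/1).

215/32,41/32

1. join C+L (d=2, Q=-253) ⇒ CL; edges |C|=-23/12, |L|=47/12
  updated: d(CL,G)=37/2, d(CL,I)=26, d(CL,M)=47/2, d(CL,Q)=12, d(CL,T)=26, d(CL,Y)=37/2
2. join CL+Q (d=12, Q=-349/2) ⇒ CLQ; edges |CL|=149/20, |Q|=91/20
  updated: d(CLQ,G)=51/4, d(CLQ,I)=27/2, d(CLQ,M)=65/4, d(CLQ,T)=18, d(CLQ,Y)=59/4
3. join I+Y (d=8, Q=-509/4) ⇒ IY; edges |I|=215/32, |Y|=41/32
  updated: d(CLQ,IY)=81/8, d(G,IY)=21, d(IY,M)=8, d(IY,T)=33/2
4. join CLQ+IY (d=81/8, Q=-659/8) ⇒ CILQY; edges |CLQ|=85/16, |IY|=77/16
  updated: d(CILQY,G)=189/16, d(CILQY,M)=113/16, d(CILQY,T)=195/16
5. join CILQY+G (d=189/16, Q=-173/4) ⇒ CGILQY; edges |CILQY|=151/32, |G|=227/32
  updated: d(CGILQY,M)=13/8, d(CGILQY,T)=131/16
6. join CGILQY+M (d=13/8, Q=-285/16) ⇒ CGILMQY; edges |CGILQY|=29/32, |M|=23/32
  updated: d(CGILMQY,T)=233/32
7. join CGILMQY+T (d=233/32) ⇒ CGILMQTY; edges |CGILMQY|=233/64, |T|=233/64
final tree: ((((((C:-23/12,L:47/12):149/20,Q:91/20):85/16,(I:215/32,Y:41/32):77/16):151/32,G:227/32):29/32,M:23/32):233/64,T:233/64)
total length: 1691/32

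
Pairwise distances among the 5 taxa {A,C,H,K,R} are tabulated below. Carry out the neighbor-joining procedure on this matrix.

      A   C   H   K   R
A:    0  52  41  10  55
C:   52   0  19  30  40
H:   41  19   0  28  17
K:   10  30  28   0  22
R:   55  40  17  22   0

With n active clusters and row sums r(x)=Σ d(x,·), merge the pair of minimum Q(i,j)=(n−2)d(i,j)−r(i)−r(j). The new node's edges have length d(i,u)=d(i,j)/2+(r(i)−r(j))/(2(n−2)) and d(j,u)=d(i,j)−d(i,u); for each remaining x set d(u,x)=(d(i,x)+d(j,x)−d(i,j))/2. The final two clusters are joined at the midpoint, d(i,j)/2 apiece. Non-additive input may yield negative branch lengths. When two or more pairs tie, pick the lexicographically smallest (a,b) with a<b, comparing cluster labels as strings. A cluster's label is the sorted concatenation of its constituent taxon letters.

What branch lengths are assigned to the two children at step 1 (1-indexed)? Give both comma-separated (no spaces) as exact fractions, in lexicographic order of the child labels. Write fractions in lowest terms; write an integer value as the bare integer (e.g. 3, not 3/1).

step 1: merge (A,K) at d=10, Q=-218; branch lengths A→49/3, K→-19/3; new cluster AK
  updated: d(AK,C)=36, d(AK,H)=59/2, d(AK,R)=67/2
step 2: merge (AK,R) at d=67/2, Q=-245/2; branch lengths AK→151/8, R→117/8; new cluster AKR
  updated: d(AKR,C)=85/4, d(AKR,H)=13/2
step 3: merge (AKR,C) at d=85/4, Q=-187/4; branch lengths AKR→35/8, C→135/8; new cluster ACKR
  updated: d(ACKR,H)=17/8
step 4: merge (ACKR,H) at d=17/8; branch lengths ACKR→17/16, H→17/16; new cluster ACHKR
final tree: ((((A:49/3,K:-19/3):151/8,R:117/8):35/8,C:135/8):17/16,H:17/16)
total length: 535/8

49/3,-19/3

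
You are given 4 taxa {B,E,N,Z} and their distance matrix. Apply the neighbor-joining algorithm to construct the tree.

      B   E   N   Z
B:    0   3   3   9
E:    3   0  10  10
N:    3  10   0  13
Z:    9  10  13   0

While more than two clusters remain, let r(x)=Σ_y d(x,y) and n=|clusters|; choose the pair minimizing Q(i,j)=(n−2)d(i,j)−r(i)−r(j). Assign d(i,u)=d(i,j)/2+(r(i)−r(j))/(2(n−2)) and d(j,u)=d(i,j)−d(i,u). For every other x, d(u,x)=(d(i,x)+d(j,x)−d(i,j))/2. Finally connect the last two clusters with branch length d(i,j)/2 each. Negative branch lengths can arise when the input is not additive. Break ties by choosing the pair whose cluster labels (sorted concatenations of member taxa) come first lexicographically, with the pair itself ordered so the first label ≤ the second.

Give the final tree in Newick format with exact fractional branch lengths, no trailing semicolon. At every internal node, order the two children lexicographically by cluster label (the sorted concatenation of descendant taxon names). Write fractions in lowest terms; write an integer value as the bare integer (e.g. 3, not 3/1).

(((B:-5/4,N:17/4):9/4,E:11/4):29/8,Z:29/8)

step 1: merge (B,N) at d=3, Q=-35; branch lengths B→-5/4, N→17/4; new cluster BN
  updated: d(BN,E)=5, d(BN,Z)=19/2
step 2: merge (BN,E) at d=5, Q=-49/2; branch lengths BN→9/4, E→11/4; new cluster BEN
  updated: d(BEN,Z)=29/4
step 3: merge (BEN,Z) at d=29/4; branch lengths BEN→29/8, Z→29/8; new cluster BENZ
final tree: (((B:-5/4,N:17/4):9/4,E:11/4):29/8,Z:29/8)
total length: 61/4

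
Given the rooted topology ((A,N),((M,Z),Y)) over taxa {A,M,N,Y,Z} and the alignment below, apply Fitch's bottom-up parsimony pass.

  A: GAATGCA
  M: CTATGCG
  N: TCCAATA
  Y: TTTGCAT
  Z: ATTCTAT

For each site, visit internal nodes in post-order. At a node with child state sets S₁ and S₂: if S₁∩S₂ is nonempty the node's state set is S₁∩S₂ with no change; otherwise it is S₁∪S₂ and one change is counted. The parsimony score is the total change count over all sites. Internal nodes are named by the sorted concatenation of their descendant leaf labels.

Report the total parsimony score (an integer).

site 0, node AN: A={G} ∪ N={T} → {G,T} (+1)
site 0, node MZ: M={C} ∪ Z={A} → {A,C} (+1)
site 0, node MYZ: MZ={A,C} ∪ Y={T} → {A,C,T} (+1)
site 0, node AMNYZ: AN={G,T} ∩ MYZ={A,C,T} → {T} (+0)
site 1, node AN: A={A} ∪ N={C} → {A,C} (+1)
site 1, node MZ: M={T} ∩ Z={T} → {T} (+0)
site 1, node MYZ: MZ={T} ∩ Y={T} → {T} (+0)
site 1, node AMNYZ: AN={A,C} ∪ MYZ={T} → {A,C,T} (+1)
site 2, node AN: A={A} ∪ N={C} → {A,C} (+1)
site 2, node MZ: M={A} ∪ Z={T} → {A,T} (+1)
site 2, node MYZ: MZ={A,T} ∩ Y={T} → {T} (+0)
site 2, node AMNYZ: AN={A,C} ∪ MYZ={T} → {A,C,T} (+1)
site 3, node AN: A={T} ∪ N={A} → {A,T} (+1)
site 3, node MZ: M={T} ∪ Z={C} → {C,T} (+1)
site 3, node MYZ: MZ={C,T} ∪ Y={G} → {C,G,T} (+1)
site 3, node AMNYZ: AN={A,T} ∩ MYZ={C,G,T} → {T} (+0)
site 4, node AN: A={G} ∪ N={A} → {A,G} (+1)
site 4, node MZ: M={G} ∪ Z={T} → {G,T} (+1)
site 4, node MYZ: MZ={G,T} ∪ Y={C} → {C,G,T} (+1)
site 4, node AMNYZ: AN={A,G} ∩ MYZ={C,G,T} → {G} (+0)
site 5, node AN: A={C} ∪ N={T} → {C,T} (+1)
site 5, node MZ: M={C} ∪ Z={A} → {A,C} (+1)
site 5, node MYZ: MZ={A,C} ∩ Y={A} → {A} (+0)
site 5, node AMNYZ: AN={C,T} ∪ MYZ={A} → {A,C,T} (+1)
site 6, node AN: A={A} ∩ N={A} → {A} (+0)
site 6, node MZ: M={G} ∪ Z={T} → {G,T} (+1)
site 6, node MYZ: MZ={G,T} ∩ Y={T} → {T} (+0)
site 6, node AMNYZ: AN={A} ∪ MYZ={T} → {A,T} (+1)
per-site changes: [3, 2, 3, 3, 3, 3, 2]; total = 19

19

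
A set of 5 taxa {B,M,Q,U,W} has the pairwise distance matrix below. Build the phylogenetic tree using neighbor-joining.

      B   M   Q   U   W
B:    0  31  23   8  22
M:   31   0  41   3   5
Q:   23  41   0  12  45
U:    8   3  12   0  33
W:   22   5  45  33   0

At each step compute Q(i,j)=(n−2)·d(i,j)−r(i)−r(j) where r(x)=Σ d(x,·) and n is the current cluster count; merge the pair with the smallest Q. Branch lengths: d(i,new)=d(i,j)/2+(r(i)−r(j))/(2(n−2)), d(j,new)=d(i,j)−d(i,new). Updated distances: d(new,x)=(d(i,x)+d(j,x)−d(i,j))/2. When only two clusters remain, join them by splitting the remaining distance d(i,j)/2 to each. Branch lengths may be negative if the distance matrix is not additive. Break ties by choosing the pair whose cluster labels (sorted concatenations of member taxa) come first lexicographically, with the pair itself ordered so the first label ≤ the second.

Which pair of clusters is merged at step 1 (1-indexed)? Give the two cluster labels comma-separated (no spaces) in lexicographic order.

M,W

step 1: merge (M,W) at d=5, Q=-170; branch lengths M→-5/3, W→20/3; new cluster MW
  updated: d(B,MW)=24, d(MW,Q)=81/2, d(MW,U)=31/2
step 2: merge (B,MW) at d=24, Q=-87; branch lengths B→23/4, MW→73/4; new cluster BMW
  updated: d(BMW,Q)=79/4, d(BMW,U)=-1/4
step 3: merge (BMW,Q) at d=79/4, Q=-63/2; branch lengths BMW→15/4, Q→16; new cluster BMQW
  updated: d(BMQW,U)=-4
step 4: merge (BMQW,U) at d=-4; branch lengths BMQW→-2, U→-2; new cluster BMQUW
final tree: (((B:23/4,(M:-5/3,W:20/3):73/4):15/4,Q:16):-2,U:-2)
total length: 179/4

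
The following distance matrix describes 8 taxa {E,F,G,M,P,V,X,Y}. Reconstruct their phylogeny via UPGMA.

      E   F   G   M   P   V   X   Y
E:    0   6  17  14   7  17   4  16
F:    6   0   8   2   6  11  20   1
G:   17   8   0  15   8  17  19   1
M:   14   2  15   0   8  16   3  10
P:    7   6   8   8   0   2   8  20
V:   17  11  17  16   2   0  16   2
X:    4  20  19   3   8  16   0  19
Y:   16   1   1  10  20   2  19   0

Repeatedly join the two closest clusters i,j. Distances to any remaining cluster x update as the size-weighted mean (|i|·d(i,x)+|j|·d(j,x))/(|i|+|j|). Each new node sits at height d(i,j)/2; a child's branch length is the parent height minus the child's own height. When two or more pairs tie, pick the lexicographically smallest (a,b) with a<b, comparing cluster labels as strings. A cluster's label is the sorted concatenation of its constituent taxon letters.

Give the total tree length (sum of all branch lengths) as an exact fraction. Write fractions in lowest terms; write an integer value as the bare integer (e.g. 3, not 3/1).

1. join F+Y (d=1) ⇒ FY; edges |F|=1/2, |Y|=1/2
  updated: d(E,FY)=11, d(FY,G)=9/2, d(FY,M)=6, d(FY,P)=13, d(FY,V)=13/2, d(FY,X)=39/2
2. join P+V (d=2) ⇒ PV; edges |P|=1, |V|=1
  updated: d(E,PV)=12, d(FY,PV)=39/4, d(G,PV)=25/2, d(M,PV)=12, d(PV,X)=12
3. join M+X (d=3) ⇒ MX; edges |M|=3/2, |X|=3/2
  updated: d(E,MX)=9, d(FY,MX)=51/4, d(G,MX)=17, d(MX,PV)=12
4. join FY+G (d=9/2) ⇒ FGY; edges |FY|=7/4, |G|=9/4
  updated: d(E,FGY)=13, d(FGY,MX)=85/6, d(FGY,PV)=32/3
5. join E+MX (d=9) ⇒ EMX; edges |E|=9/2, |MX|=3
  updated: d(EMX,FGY)=124/9, d(EMX,PV)=12
6. join FGY+PV (d=32/3) ⇒ FGPVY; edges |FGY|=37/12, |PV|=13/3
  updated: d(EMX,FGPVY)=196/15
7. join EMX+FGPVY (d=196/15) ⇒ EFGMPVXY; edges |EMX|=61/30, |FGPVY|=6/5
final tree: ((E:9/2,(M:3/2,X:3/2):3):61/30,(((F:1/2,Y:1/2):7/4,G:9/4):37/12,(P:1,V:1):13/3):6/5)
total length: 563/20

563/20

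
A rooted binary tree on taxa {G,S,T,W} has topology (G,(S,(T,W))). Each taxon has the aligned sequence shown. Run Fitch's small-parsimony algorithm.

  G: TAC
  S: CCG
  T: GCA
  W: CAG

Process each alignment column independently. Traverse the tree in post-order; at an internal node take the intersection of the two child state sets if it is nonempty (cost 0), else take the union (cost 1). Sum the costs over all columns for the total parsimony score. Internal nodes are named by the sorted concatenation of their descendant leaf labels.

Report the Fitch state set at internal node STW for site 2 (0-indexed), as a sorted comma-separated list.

G

site 0, node TW: T={G} ∪ W={C} → {C,G} (+1)
site 0, node STW: S={C} ∩ TW={C,G} → {C} (+0)
site 0, node GSTW: G={T} ∪ STW={C} → {C,T} (+1)
site 1, node TW: T={C} ∪ W={A} → {A,C} (+1)
site 1, node STW: S={C} ∩ TW={A,C} → {C} (+0)
site 1, node GSTW: G={A} ∪ STW={C} → {A,C} (+1)
site 2, node TW: T={A} ∪ W={G} → {A,G} (+1)
site 2, node STW: S={G} ∩ TW={A,G} → {G} (+0)
site 2, node GSTW: G={C} ∪ STW={G} → {C,G} (+1)
per-site changes: [2, 2, 2]; total = 6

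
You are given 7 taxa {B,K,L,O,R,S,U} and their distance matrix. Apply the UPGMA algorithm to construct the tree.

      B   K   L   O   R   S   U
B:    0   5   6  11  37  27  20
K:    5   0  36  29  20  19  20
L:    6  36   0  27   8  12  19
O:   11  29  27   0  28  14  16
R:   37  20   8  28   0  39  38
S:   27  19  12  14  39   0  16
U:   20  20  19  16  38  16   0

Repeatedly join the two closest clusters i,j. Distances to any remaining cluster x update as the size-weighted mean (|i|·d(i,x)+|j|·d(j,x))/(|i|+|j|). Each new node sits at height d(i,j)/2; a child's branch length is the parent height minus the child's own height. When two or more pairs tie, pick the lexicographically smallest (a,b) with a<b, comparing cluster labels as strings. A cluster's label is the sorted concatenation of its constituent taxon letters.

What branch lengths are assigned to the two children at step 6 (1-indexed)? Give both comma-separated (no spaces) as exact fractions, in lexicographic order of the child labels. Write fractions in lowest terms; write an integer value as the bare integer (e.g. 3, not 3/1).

13/5,91/10

iteration 1: select B,K (d=5); attach at lengths (5/2, 5/2); label the merged cluster BK
  updated: d(BK,L)=21, d(BK,O)=20, d(BK,R)=57/2, d(BK,S)=23, d(BK,U)=20
iteration 2: select L,R (d=8); attach at lengths (4, 4); label the merged cluster LR
  updated: d(BK,LR)=99/4, d(LR,O)=55/2, d(LR,S)=51/2, d(LR,U)=57/2
iteration 3: select O,S (d=14); attach at lengths (7, 7); label the merged cluster OS
  updated: d(BK,OS)=43/2, d(LR,OS)=53/2, d(OS,U)=16
iteration 4: select OS,U (d=16); attach at lengths (1, 8); label the merged cluster OSU
  updated: d(BK,OSU)=21, d(LR,OSU)=163/6
iteration 5: select BK,OSU (d=21); attach at lengths (8, 5/2); label the merged cluster BKOSU
  updated: d(BKOSU,LR)=131/5
iteration 6: select BKOSU,LR (d=131/5); attach at lengths (13/5, 91/10); label the merged cluster BKLORSU
final tree: (((B:5/2,K:5/2):8,((O:7,S:7):1,U:8):5/2):13/5,(L:4,R:4):91/10)
total length: 291/5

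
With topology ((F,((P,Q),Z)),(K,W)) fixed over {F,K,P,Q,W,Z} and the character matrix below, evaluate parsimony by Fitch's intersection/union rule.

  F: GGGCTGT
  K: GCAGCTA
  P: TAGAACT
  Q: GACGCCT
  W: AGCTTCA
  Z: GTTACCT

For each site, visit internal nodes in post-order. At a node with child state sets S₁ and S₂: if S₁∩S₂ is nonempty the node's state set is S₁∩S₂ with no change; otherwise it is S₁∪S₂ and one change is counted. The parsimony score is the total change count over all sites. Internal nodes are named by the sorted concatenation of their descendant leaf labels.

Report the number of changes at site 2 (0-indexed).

4

site 0, node PQ: P={T} ∪ Q={G} → {G,T} (+1)
site 0, node PQZ: PQ={G,T} ∩ Z={G} → {G} (+0)
site 0, node FPQZ: F={G} ∩ PQZ={G} → {G} (+0)
site 0, node KW: K={G} ∪ W={A} → {A,G} (+1)
site 0, node FKPQWZ: FPQZ={G} ∩ KW={A,G} → {G} (+0)
site 1, node PQ: P={A} ∩ Q={A} → {A} (+0)
site 1, node PQZ: PQ={A} ∪ Z={T} → {A,T} (+1)
site 1, node FPQZ: F={G} ∪ PQZ={A,T} → {A,G,T} (+1)
site 1, node KW: K={C} ∪ W={G} → {C,G} (+1)
site 1, node FKPQWZ: FPQZ={A,G,T} ∩ KW={C,G} → {G} (+0)
site 2, node PQ: P={G} ∪ Q={C} → {C,G} (+1)
site 2, node PQZ: PQ={C,G} ∪ Z={T} → {C,G,T} (+1)
site 2, node FPQZ: F={G} ∩ PQZ={C,G,T} → {G} (+0)
site 2, node KW: K={A} ∪ W={C} → {A,C} (+1)
site 2, node FKPQWZ: FPQZ={G} ∪ KW={A,C} → {A,C,G} (+1)
site 3, node PQ: P={A} ∪ Q={G} → {A,G} (+1)
site 3, node PQZ: PQ={A,G} ∩ Z={A} → {A} (+0)
site 3, node FPQZ: F={C} ∪ PQZ={A} → {A,C} (+1)
site 3, node KW: K={G} ∪ W={T} → {G,T} (+1)
site 3, node FKPQWZ: FPQZ={A,C} ∪ KW={G,T} → {A,C,G,T} (+1)
site 4, node PQ: P={A} ∪ Q={C} → {A,C} (+1)
site 4, node PQZ: PQ={A,C} ∩ Z={C} → {C} (+0)
site 4, node FPQZ: F={T} ∪ PQZ={C} → {C,T} (+1)
site 4, node KW: K={C} ∪ W={T} → {C,T} (+1)
site 4, node FKPQWZ: FPQZ={C,T} ∩ KW={C,T} → {C,T} (+0)
site 5, node PQ: P={C} ∩ Q={C} → {C} (+0)
site 5, node PQZ: PQ={C} ∩ Z={C} → {C} (+0)
site 5, node FPQZ: F={G} ∪ PQZ={C} → {C,G} (+1)
site 5, node KW: K={T} ∪ W={C} → {C,T} (+1)
site 5, node FKPQWZ: FPQZ={C,G} ∩ KW={C,T} → {C} (+0)
site 6, node PQ: P={T} ∩ Q={T} → {T} (+0)
site 6, node PQZ: PQ={T} ∩ Z={T} → {T} (+0)
site 6, node FPQZ: F={T} ∩ PQZ={T} → {T} (+0)
site 6, node KW: K={A} ∩ W={A} → {A} (+0)
site 6, node FKPQWZ: FPQZ={T} ∪ KW={A} → {A,T} (+1)
per-site changes: [2, 3, 4, 4, 3, 2, 1]; total = 19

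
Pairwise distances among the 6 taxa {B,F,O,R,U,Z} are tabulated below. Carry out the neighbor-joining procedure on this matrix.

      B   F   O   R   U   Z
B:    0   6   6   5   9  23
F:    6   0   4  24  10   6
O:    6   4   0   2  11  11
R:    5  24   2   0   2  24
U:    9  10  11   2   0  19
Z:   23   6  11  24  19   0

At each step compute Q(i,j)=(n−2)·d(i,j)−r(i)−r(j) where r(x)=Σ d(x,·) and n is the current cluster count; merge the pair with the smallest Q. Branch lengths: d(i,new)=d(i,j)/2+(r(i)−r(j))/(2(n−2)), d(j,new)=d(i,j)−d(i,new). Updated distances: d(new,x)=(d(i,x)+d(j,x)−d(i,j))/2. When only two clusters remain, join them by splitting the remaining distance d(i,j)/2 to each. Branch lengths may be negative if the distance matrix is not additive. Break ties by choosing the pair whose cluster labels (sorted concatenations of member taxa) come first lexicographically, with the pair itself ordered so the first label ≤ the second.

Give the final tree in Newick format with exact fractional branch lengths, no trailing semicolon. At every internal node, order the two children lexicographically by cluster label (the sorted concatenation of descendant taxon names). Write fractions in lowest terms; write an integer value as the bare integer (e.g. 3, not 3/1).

(((B:35/16,((F:-9/8,Z:57/8):77/12,O:-23/12):69/16):61/16,R:1/16):31/32,U:31/32)

iteration 1: select F,Z (d=6, Q=-109); attach at lengths (-9/8, 57/8); label the merged cluster FZ
  updated: d(B,FZ)=23/2, d(FZ,O)=9/2, d(FZ,R)=21, d(FZ,U)=23/2
iteration 2: select FZ,O (d=9/2, Q=-117/2); attach at lengths (77/12, -23/12); label the merged cluster FOZ
  updated: d(B,FOZ)=13/2, d(FOZ,R)=37/4, d(FOZ,U)=9
iteration 3: select B,FOZ (d=13/2, Q=-129/4); attach at lengths (35/16, 69/16); label the merged cluster BFOZ
  updated: d(BFOZ,R)=31/8, d(BFOZ,U)=23/4
iteration 4: select BFOZ,R (d=31/8, Q=-93/8); attach at lengths (61/16, 1/16); label the merged cluster BFORZ
  updated: d(BFORZ,U)=31/16
iteration 5: select BFORZ,U (d=31/16); attach at lengths (31/32, 31/32); label the merged cluster BFORUZ
final tree: (((B:35/16,((F:-9/8,Z:57/8):77/12,O:-23/12):69/16):61/16,R:1/16):31/32,U:31/32)
total length: 365/16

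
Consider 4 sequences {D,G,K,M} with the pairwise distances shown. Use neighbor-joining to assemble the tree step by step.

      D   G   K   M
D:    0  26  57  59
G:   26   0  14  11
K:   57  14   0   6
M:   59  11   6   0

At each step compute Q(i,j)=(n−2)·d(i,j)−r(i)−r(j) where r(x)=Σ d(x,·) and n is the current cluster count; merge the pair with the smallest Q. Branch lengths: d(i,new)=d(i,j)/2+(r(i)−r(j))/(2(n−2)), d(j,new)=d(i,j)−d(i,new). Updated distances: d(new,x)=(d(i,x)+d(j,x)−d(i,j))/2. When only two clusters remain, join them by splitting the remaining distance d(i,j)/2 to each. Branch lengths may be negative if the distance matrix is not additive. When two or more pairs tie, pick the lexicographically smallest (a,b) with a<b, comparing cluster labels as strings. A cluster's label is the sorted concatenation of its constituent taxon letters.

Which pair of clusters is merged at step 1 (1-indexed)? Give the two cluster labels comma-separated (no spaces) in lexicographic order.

1. join D+G (d=26, Q=-141) ⇒ DG; edges |D|=143/4, |G|=-39/4
  updated: d(DG,K)=45/2, d(DG,M)=22
2. join DG+K (d=45/2, Q=-101/2) ⇒ DGK; edges |DG|=77/4, |K|=13/4
  updated: d(DGK,M)=11/4
3. join DGK+M (d=11/4) ⇒ DGKM; edges |DGK|=11/8, |M|=11/8
final tree: (((D:143/4,G:-39/4):77/4,K:13/4):11/8,M:11/8)
total length: 205/4

D,G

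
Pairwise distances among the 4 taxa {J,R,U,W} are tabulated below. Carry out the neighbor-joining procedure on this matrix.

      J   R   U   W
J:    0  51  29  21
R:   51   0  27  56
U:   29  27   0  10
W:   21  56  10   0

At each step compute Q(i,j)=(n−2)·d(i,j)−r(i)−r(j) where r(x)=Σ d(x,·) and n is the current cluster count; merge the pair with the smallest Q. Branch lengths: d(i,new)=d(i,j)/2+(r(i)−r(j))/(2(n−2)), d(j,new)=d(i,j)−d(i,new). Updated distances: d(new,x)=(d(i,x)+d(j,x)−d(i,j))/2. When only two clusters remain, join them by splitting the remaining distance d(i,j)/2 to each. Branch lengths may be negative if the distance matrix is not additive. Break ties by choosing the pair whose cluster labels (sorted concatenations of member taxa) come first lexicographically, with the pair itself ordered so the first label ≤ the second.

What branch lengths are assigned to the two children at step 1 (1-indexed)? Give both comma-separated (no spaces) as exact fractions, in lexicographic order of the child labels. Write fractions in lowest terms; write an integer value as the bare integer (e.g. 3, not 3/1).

14,7

1. join J+W (d=21, Q=-146) ⇒ JW; edges |J|=14, |W|=7
  updated: d(JW,R)=43, d(JW,U)=9
2. join JW+R (d=43, Q=-79) ⇒ JRW; edges |JW|=25/2, |R|=61/2
  updated: d(JRW,U)=-7/2
3. join JRW+U (d=-7/2) ⇒ JRUW; edges |JRW|=-7/4, |U|=-7/4
final tree: (((J:14,W:7):25/2,R:61/2):-7/4,U:-7/4)
total length: 121/2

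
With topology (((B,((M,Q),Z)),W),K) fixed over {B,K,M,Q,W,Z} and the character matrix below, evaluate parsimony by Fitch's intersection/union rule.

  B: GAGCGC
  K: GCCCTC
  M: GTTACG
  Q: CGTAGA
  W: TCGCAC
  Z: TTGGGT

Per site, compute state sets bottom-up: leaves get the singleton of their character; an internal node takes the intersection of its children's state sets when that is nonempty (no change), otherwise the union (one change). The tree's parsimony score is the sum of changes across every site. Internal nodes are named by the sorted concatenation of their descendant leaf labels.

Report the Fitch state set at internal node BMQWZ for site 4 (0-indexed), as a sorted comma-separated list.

MQ@0: {G} ∪ {C} = {C,G} (union, +1)
MQZ@0: {C,G} ∪ {T} = {C,G,T} (union, +1)
BMQZ@0: {G} ∩ {C,G,T} = {G} (intersection, +0)
BMQWZ@0: {G} ∪ {T} = {G,T} (union, +1)
BKMQWZ@0: {G,T} ∩ {G} = {G} (intersection, +0)
MQ@1: {T} ∪ {G} = {G,T} (union, +1)
MQZ@1: {G,T} ∩ {T} = {T} (intersection, +0)
BMQZ@1: {A} ∪ {T} = {A,T} (union, +1)
BMQWZ@1: {A,T} ∪ {C} = {A,C,T} (union, +1)
BKMQWZ@1: {A,C,T} ∩ {C} = {C} (intersection, +0)
MQ@2: {T} ∩ {T} = {T} (intersection, +0)
MQZ@2: {T} ∪ {G} = {G,T} (union, +1)
BMQZ@2: {G} ∩ {G,T} = {G} (intersection, +0)
BMQWZ@2: {G} ∩ {G} = {G} (intersection, +0)
BKMQWZ@2: {G} ∪ {C} = {C,G} (union, +1)
MQ@3: {A} ∩ {A} = {A} (intersection, +0)
MQZ@3: {A} ∪ {G} = {A,G} (union, +1)
BMQZ@3: {C} ∪ {A,G} = {A,C,G} (union, +1)
BMQWZ@3: {A,C,G} ∩ {C} = {C} (intersection, +0)
BKMQWZ@3: {C} ∩ {C} = {C} (intersection, +0)
MQ@4: {C} ∪ {G} = {C,G} (union, +1)
MQZ@4: {C,G} ∩ {G} = {G} (intersection, +0)
BMQZ@4: {G} ∩ {G} = {G} (intersection, +0)
BMQWZ@4: {G} ∪ {A} = {A,G} (union, +1)
BKMQWZ@4: {A,G} ∪ {T} = {A,G,T} (union, +1)
MQ@5: {G} ∪ {A} = {A,G} (union, +1)
MQZ@5: {A,G} ∪ {T} = {A,G,T} (union, +1)
BMQZ@5: {C} ∪ {A,G,T} = {A,C,G,T} (union, +1)
BMQWZ@5: {A,C,G,T} ∩ {C} = {C} (intersection, +0)
BKMQWZ@5: {C} ∩ {C} = {C} (intersection, +0)
per-site changes: [3, 3, 2, 2, 3, 3]; total = 16

A,G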